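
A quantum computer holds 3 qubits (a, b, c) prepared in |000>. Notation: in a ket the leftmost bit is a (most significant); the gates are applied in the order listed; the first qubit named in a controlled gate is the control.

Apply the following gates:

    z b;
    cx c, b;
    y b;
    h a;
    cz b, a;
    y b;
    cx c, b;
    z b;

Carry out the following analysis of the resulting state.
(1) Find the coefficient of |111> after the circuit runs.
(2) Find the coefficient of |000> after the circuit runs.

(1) The amplitude on |111> is 0.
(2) The final state's coefficient on |000> equals sqrt(2)/2.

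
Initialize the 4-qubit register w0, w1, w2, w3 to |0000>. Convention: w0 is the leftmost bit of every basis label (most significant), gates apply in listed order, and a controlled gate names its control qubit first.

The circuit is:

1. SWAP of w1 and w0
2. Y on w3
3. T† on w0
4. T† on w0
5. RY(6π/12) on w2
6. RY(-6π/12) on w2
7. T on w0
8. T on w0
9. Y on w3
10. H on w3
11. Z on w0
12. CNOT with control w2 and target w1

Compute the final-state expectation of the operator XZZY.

In the final state, XZZY has expectation 0. Key observation: the block from step 2 through step 9 cancels to the identity and can be dropped.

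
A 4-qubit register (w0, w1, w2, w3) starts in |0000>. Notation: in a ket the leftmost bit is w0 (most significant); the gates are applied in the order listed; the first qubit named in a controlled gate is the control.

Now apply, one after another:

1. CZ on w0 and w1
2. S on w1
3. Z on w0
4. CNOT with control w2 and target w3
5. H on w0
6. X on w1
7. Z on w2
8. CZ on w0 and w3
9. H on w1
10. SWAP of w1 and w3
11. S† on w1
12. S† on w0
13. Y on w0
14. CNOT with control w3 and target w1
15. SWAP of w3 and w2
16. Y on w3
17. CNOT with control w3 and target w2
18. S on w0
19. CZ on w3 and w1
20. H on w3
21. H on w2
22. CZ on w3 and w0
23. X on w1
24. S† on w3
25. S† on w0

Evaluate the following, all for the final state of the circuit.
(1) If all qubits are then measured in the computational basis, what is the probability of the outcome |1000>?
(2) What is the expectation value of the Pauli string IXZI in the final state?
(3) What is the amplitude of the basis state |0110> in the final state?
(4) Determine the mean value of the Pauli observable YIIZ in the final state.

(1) A full measurement returns |1000> with probability 1/16.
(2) In the final state, IXZI has expectation 1.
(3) The amplitude on |0110> is I/4.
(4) The observable YIIZ averages to -1.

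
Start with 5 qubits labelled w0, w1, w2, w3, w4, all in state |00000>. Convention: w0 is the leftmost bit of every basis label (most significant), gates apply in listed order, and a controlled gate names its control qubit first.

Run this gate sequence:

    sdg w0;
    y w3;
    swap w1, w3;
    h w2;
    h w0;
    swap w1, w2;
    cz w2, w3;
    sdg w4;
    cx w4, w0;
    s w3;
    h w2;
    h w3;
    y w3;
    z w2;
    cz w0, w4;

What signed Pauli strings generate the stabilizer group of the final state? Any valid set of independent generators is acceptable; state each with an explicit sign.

The final state is stabilized by the group generated by +XIIII, +IXIII, +IIXII, -IIIXI, +IIIIZ; other independent generating sets are equally valid.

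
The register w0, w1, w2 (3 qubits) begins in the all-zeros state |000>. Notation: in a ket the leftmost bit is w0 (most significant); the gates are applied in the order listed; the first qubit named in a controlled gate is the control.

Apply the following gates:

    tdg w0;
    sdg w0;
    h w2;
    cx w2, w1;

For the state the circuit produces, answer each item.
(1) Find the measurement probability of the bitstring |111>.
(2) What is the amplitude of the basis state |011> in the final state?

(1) Outcome |111> occurs with probability 0.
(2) The amplitude on |011> is sqrt(2)/2.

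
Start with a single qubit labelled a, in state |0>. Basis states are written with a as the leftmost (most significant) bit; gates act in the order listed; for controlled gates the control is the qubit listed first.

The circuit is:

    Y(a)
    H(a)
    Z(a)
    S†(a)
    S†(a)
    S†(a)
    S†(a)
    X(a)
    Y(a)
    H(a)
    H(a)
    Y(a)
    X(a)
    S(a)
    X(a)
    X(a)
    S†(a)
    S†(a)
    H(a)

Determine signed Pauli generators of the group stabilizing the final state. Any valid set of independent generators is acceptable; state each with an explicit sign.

The final state is stabilized by the group generated by +Y; other independent generating sets are equally valid. Key observation: the block from step 7 through step 14 cancels to the identity and can be dropped.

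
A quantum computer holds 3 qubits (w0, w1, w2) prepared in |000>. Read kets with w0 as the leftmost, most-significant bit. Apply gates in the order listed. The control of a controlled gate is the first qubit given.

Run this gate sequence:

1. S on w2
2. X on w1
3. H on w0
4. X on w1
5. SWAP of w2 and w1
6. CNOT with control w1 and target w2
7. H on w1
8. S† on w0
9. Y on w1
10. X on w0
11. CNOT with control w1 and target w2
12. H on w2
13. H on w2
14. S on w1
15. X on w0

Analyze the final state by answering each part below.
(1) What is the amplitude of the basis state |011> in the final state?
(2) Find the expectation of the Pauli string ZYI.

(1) The final state's coefficient on |011> equals -1/2.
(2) The expectation value of ZYI is 0.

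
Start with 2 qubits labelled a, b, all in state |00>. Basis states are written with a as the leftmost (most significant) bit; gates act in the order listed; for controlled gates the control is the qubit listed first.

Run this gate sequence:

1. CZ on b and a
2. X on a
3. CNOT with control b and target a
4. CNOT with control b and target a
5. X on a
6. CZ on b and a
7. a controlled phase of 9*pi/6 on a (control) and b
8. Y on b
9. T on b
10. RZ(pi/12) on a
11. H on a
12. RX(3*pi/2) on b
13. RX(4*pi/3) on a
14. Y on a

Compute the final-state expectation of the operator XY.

In the final state, XY has expectation 1. Key observation: gates 1-6 undo each other exactly, leaving only the rest of the circuit to track.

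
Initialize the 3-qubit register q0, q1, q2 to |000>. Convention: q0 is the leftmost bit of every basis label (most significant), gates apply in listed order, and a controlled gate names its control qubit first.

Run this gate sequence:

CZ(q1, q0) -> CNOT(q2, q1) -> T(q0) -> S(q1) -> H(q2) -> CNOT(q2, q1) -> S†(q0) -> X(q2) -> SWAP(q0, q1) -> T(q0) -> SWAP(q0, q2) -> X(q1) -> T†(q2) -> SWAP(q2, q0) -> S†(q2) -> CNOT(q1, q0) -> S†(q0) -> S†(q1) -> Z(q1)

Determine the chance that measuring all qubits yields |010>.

The probability of measuring |010> is 1/2.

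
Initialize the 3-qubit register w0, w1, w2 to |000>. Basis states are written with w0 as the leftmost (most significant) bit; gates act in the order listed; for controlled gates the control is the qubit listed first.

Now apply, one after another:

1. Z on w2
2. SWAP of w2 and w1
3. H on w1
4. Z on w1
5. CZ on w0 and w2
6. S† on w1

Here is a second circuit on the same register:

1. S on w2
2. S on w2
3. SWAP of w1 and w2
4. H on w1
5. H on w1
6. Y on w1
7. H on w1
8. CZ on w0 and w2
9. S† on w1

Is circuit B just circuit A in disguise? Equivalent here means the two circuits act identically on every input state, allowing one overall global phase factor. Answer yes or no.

No — the two circuits implement different unitaries, even allowing a global phase.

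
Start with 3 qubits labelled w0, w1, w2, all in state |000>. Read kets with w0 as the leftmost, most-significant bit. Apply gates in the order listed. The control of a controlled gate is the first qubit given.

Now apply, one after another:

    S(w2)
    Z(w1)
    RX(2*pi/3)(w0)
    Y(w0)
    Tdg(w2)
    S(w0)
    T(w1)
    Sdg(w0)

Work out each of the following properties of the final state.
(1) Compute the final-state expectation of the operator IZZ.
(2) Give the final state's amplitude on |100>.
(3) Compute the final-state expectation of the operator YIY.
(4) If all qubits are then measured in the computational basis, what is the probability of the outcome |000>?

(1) The observable IZZ averages to 1.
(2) |100> carries amplitude I/2 in the final state.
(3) The expectation value of YIY is 0.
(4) Outcome |000> occurs with probability 3/4.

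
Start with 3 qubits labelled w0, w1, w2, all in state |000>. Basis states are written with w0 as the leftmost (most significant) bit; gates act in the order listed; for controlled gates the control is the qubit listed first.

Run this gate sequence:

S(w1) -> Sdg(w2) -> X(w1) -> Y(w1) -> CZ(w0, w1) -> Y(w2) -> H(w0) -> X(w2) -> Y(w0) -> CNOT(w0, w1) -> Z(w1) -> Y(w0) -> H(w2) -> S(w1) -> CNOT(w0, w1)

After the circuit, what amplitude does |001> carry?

The final state's coefficient on |001> equals 0.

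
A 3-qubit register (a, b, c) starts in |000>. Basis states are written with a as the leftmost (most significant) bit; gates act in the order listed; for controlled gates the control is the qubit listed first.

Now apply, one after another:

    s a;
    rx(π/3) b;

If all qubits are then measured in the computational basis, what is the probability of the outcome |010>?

Outcome |010> occurs with probability 1/4.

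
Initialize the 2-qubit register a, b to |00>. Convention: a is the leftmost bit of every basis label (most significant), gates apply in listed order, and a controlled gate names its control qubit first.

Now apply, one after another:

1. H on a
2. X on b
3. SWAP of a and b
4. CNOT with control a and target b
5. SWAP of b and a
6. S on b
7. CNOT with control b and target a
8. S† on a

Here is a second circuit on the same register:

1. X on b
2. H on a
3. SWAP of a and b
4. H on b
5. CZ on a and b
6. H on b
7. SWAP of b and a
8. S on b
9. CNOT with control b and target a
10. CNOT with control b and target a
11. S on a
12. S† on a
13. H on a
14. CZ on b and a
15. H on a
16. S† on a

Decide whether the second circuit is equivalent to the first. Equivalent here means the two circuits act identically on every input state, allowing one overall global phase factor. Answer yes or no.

Yes, they are equivalent — the unitaries differ by at most a global phase.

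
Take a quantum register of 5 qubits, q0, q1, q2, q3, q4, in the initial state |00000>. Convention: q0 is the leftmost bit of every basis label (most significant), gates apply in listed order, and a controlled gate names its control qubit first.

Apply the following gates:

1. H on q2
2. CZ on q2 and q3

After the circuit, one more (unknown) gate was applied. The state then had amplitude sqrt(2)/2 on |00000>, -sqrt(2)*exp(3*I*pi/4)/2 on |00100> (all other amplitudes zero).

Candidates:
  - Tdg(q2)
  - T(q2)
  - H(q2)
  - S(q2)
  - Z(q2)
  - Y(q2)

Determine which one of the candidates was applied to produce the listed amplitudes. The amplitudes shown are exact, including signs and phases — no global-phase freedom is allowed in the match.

The applied gate was Tdg(q2).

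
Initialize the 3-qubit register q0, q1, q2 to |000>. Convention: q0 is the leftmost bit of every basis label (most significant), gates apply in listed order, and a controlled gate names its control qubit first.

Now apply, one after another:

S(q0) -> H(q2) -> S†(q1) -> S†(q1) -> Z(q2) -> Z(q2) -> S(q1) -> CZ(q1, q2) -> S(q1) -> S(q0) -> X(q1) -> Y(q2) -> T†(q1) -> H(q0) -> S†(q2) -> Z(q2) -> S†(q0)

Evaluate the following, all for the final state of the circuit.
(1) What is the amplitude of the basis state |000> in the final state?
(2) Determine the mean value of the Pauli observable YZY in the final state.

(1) The final state's coefficient on |000> equals 0.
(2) In the final state, YZY has expectation -1.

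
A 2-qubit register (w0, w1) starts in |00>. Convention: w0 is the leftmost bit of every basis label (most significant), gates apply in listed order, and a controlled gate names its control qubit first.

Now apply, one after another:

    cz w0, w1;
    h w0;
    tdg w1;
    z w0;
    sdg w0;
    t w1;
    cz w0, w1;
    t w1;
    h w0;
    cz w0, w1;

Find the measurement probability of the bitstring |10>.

A full measurement returns |10> with probability 1/2.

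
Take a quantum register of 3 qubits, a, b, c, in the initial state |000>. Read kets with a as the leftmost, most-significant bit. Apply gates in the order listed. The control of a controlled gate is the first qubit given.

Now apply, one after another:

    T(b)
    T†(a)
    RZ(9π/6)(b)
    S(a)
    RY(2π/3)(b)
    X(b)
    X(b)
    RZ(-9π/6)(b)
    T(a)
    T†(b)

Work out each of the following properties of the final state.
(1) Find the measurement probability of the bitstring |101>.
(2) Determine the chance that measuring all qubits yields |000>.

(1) The probability of measuring |101> is 0.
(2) The probability of measuring |000> is 1/4.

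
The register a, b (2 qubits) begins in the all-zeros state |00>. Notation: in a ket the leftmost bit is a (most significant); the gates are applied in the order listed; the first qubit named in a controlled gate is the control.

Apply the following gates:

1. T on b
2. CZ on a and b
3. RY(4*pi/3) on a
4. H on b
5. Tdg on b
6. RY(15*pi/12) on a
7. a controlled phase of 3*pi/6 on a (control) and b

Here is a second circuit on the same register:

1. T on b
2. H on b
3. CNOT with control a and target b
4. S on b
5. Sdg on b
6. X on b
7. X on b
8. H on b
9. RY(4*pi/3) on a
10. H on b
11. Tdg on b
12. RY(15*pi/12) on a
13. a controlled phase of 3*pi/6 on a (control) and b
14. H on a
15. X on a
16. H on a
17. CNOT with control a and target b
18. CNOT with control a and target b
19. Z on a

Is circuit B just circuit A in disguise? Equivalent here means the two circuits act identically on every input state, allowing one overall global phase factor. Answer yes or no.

Yes: on every input state the two circuits agree up to one overall phase factor.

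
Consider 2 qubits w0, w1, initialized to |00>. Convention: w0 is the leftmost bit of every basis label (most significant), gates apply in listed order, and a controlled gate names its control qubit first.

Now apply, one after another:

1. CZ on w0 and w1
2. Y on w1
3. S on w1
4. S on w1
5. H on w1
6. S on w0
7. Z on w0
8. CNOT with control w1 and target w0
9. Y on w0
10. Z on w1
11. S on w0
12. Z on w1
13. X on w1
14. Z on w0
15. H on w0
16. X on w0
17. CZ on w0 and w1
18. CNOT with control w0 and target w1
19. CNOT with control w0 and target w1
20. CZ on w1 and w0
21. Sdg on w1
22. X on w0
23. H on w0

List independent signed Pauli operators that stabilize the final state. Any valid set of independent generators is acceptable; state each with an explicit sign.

The stabilizer group can be generated by -XX, +ZZ, among other valid generating sets.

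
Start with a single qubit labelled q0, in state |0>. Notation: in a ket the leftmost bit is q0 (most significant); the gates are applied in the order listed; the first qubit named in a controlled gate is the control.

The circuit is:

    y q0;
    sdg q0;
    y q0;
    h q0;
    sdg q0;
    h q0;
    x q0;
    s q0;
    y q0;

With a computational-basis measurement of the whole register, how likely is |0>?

A full measurement returns |0> with probability 1/2.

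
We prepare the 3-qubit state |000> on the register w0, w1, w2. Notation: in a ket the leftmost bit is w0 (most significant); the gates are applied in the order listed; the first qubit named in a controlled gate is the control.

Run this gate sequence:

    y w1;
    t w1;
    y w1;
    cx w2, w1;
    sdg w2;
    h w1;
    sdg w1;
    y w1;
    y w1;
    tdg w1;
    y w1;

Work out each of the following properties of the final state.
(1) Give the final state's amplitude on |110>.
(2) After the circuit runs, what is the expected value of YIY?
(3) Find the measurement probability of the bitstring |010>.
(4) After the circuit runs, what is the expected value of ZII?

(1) The final state's coefficient on |110> equals 0.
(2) The expectation value of YIY is 0.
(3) Outcome |010> occurs with probability 1/2.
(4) The observable ZII averages to 1.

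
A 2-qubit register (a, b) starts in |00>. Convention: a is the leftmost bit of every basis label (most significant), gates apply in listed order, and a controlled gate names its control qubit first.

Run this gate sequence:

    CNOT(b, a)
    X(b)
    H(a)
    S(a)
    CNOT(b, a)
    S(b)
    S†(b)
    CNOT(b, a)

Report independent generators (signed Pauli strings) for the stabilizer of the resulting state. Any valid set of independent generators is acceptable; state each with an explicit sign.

The final state is stabilized by the group generated by +YI, -IZ; other independent generating sets are equally valid. Key observation: gates 5-8 undo each other exactly, leaving only the rest of the circuit to track.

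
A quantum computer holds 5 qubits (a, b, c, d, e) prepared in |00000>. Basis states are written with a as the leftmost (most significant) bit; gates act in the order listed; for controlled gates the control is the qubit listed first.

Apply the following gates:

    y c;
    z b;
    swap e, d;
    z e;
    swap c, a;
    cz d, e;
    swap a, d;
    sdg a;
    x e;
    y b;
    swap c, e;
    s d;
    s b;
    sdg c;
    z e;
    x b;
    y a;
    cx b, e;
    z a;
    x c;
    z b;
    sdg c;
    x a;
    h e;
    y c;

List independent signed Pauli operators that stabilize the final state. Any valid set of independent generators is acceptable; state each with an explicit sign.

The final state is stabilized by the group generated by +IIIIX, +ZIIII, +IZIII, -IIZII, -IIIZI; other independent generating sets are equally valid.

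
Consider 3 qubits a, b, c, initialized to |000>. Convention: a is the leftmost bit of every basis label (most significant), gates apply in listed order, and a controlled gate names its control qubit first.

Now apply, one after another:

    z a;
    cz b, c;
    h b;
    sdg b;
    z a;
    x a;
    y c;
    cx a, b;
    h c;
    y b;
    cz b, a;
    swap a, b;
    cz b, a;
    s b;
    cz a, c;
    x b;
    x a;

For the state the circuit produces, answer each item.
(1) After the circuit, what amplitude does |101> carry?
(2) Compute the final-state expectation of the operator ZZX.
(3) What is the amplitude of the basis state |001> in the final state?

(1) The final state's coefficient on |101> equals -I/2.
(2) The observable ZZX averages to 1.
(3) |001> carries amplitude -1/2 in the final state.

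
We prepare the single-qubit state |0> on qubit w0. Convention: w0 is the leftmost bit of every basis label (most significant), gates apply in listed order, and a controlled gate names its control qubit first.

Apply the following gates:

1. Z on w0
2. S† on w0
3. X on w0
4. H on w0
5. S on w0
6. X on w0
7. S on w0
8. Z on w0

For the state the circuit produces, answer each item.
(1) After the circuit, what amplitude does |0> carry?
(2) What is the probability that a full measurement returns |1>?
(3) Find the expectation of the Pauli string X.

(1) |0> carries amplitude -sqrt(2)*I/2 in the final state.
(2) Outcome |1> occurs with probability 1/2.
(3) The observable X averages to 1.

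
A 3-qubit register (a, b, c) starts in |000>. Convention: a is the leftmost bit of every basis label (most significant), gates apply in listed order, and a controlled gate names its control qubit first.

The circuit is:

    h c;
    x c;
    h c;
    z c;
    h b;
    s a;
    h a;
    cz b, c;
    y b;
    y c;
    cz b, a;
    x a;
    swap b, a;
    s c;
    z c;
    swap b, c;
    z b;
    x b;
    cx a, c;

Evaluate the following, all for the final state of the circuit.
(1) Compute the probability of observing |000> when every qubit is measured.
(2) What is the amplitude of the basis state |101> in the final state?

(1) The probability of measuring |000> is 1/4.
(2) The final state's coefficient on |101> equals I/2.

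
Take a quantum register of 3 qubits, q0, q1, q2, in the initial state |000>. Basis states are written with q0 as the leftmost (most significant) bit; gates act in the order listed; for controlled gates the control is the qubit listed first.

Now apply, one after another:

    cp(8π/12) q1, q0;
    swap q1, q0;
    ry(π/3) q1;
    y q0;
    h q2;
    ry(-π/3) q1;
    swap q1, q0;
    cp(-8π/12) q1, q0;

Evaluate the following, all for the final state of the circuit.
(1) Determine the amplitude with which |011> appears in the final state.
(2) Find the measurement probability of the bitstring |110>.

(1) The amplitude on |011> is sqrt(2)*I/2.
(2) A full measurement returns |110> with probability 0.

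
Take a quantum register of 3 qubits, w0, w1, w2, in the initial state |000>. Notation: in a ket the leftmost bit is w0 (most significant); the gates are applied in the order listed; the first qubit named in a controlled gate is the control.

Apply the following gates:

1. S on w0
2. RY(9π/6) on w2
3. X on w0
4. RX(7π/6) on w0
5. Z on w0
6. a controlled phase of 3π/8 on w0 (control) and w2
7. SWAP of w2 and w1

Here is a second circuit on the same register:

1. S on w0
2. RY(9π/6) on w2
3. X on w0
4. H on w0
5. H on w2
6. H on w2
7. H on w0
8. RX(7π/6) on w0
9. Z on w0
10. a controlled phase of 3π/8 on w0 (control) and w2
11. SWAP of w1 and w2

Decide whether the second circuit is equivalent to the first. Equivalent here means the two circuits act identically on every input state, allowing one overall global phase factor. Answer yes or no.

Yes, they are equivalent — the unitaries differ by at most a global phase.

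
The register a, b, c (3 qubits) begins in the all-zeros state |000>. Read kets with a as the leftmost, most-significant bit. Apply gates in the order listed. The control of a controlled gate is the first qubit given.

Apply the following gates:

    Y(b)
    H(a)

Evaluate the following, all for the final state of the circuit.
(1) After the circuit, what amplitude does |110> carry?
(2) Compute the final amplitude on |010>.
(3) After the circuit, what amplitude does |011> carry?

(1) The final state's coefficient on |110> equals sqrt(2)*I/2.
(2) The amplitude on |010> is sqrt(2)*I/2.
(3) The final state's coefficient on |011> equals 0.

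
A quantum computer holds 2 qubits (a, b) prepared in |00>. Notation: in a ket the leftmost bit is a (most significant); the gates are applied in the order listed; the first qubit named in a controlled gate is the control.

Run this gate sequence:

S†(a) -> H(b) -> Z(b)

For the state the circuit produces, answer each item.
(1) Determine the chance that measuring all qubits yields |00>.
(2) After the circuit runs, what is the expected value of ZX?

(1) The probability of measuring |00> is 1/2.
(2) The expectation value of ZX is -1.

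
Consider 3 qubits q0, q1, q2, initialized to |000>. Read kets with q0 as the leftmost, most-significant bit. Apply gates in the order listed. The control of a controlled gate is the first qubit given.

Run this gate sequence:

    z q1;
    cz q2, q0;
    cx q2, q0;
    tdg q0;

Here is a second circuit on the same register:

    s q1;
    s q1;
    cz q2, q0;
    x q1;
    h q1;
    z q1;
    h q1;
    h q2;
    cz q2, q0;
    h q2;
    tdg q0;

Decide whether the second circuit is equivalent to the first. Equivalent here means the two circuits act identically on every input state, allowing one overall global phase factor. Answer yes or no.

No — the two circuits implement different unitaries, even allowing a global phase.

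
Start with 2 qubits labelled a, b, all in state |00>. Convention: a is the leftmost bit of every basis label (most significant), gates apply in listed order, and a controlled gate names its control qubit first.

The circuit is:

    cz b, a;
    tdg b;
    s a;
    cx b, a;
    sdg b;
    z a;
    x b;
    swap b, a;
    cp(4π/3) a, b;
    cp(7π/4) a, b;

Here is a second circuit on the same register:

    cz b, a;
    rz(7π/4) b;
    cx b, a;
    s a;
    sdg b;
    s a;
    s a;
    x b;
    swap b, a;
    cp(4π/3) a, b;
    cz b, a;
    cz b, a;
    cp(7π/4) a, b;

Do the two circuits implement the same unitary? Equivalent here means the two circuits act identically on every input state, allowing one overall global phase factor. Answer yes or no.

No — the two circuits implement different unitaries, even allowing a global phase.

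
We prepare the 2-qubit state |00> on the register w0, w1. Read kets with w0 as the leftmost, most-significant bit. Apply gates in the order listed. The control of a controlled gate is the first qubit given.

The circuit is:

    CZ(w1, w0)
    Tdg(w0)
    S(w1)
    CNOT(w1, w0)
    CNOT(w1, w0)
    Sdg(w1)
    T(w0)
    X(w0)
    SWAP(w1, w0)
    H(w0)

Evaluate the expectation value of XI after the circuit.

The expectation value of XI is 1.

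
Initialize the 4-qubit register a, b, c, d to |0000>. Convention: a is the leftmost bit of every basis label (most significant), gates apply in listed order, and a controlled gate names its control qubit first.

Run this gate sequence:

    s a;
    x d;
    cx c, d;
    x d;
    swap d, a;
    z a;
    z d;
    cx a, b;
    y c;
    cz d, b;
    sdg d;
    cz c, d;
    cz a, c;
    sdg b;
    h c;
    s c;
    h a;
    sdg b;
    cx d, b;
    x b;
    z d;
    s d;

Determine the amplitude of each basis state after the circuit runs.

The resulting statevector has amplitude I/2 on |0100>, 1/2 on |0110>, I/2 on |1100>, 1/2 on |1110>, and 0 on every other basis state.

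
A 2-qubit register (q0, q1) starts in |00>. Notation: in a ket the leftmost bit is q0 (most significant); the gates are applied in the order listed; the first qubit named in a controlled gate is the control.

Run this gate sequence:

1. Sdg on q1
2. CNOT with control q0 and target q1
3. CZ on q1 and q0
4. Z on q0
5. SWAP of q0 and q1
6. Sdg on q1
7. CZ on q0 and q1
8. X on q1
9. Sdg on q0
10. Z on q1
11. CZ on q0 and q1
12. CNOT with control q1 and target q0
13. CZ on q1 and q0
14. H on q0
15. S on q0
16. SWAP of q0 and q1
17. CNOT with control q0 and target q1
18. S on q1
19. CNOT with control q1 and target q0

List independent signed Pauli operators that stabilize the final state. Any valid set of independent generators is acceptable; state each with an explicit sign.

The stabilizer group can be generated by -XX, -ZZ, among other valid generating sets.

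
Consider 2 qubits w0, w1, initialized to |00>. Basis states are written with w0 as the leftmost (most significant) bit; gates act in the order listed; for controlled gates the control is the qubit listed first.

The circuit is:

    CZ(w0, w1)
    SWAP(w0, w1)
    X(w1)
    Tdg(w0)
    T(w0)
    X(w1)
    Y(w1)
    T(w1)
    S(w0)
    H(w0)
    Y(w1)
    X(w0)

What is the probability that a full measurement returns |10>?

Outcome |10> occurs with probability 1/2.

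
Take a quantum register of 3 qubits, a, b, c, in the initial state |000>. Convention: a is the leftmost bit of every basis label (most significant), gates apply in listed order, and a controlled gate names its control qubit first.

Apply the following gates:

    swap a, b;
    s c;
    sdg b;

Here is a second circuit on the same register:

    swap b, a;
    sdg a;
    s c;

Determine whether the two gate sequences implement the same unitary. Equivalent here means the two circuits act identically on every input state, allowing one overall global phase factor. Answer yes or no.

No: there is an input state on which the two circuits produce genuinely different outputs (not merely differing by a phase).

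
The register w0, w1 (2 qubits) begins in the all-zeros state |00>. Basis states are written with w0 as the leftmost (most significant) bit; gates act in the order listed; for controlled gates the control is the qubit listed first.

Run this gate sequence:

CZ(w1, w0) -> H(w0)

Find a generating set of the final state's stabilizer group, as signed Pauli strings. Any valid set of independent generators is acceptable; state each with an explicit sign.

The final state is stabilized by the group generated by +XI, +IZ; other independent generating sets are equally valid.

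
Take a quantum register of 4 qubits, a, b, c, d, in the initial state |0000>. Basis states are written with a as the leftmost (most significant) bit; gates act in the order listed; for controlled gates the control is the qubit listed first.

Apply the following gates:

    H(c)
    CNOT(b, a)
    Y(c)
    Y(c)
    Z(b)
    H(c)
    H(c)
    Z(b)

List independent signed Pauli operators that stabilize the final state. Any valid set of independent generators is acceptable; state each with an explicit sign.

The stabilizer group can be generated by +IIXI, +ZIII, +IZII, +IIIZ, among other valid generating sets. Key observation: steps 5-8 multiply out to the identity, so the circuit reduces to the remaining gates.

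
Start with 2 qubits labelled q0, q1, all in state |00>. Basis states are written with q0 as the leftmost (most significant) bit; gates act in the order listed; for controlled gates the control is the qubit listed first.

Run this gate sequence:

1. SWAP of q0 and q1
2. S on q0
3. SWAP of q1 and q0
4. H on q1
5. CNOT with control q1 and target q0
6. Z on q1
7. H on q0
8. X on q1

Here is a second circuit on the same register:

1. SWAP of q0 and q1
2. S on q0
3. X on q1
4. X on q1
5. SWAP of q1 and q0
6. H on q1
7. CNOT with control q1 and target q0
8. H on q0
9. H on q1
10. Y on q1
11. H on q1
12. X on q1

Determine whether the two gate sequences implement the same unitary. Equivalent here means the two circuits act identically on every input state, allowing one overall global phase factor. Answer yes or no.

No — the two circuits implement different unitaries, even allowing a global phase.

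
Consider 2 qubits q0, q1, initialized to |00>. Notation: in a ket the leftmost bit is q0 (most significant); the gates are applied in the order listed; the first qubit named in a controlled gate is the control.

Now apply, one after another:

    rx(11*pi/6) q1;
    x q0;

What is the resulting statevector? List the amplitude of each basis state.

The final amplitudes are 0 on |00>, 0 on |01>, -sqrt(6)/4 - sqrt(2)/4 on |10>, I*(-sqrt(6) + sqrt(2))/4 on |11>.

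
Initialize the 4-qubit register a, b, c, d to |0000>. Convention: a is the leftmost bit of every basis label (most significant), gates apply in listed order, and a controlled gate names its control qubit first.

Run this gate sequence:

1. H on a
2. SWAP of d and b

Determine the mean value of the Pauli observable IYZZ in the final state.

The expectation value of IYZZ is 0.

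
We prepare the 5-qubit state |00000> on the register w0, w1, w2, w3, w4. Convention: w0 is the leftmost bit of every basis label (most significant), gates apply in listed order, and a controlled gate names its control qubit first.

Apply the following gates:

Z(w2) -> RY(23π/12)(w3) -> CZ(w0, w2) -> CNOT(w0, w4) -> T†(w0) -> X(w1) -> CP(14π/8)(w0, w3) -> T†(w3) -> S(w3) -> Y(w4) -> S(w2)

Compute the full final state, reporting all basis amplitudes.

The resulting statevector has amplitude -I*sqrt(3*sqrt(2) + 6)/4 - I*sqrt(2 - sqrt(2))/4 on |01001>, (-sqrt(6 - 3*sqrt(2))/4 + sqrt(sqrt(2) + 2)/4)*exp(3*I*pi/4) on |01011>, and 0 on every other basis state.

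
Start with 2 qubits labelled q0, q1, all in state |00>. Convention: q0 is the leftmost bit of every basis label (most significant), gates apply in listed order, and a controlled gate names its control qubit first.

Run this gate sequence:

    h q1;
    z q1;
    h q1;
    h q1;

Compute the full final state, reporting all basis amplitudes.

The resulting statevector has amplitude sqrt(2)/2 on |00>, -sqrt(2)/2 on |01>, 0 on |10>, 0 on |11>.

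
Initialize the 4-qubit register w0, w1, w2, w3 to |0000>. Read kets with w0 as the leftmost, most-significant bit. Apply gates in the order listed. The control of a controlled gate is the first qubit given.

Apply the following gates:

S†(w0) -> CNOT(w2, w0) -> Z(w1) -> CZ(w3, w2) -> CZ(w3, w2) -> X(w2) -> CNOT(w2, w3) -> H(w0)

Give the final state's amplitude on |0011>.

The final state's coefficient on |0011> equals sqrt(2)/2. Key observation: the block from step 4 through step 5 cancels to the identity and can be dropped.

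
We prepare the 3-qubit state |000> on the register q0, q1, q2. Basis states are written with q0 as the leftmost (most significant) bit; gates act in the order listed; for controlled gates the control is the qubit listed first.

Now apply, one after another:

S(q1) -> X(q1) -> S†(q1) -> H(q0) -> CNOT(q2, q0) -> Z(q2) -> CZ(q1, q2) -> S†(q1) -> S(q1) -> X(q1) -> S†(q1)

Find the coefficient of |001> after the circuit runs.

The final state's coefficient on |001> equals 0.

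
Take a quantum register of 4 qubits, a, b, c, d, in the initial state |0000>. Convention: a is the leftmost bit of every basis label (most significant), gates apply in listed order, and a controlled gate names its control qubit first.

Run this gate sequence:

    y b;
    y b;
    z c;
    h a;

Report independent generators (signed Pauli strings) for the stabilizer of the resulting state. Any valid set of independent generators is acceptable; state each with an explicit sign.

One valid set of independent stabilizer generators is +XIII, +IZII, +IIZI, +IIIZ (any independent generating set of the same group is equally correct).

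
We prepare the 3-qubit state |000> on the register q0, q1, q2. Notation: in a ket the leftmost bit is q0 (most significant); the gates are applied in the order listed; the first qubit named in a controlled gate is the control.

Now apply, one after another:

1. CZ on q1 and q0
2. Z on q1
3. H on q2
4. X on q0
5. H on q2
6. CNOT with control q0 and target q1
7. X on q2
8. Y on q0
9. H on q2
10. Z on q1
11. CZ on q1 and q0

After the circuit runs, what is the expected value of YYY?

The observable YYY averages to 0.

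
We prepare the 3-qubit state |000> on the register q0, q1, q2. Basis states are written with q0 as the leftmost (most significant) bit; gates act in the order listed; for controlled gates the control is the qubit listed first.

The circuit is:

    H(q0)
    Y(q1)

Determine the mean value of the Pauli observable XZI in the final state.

The observable XZI averages to -1.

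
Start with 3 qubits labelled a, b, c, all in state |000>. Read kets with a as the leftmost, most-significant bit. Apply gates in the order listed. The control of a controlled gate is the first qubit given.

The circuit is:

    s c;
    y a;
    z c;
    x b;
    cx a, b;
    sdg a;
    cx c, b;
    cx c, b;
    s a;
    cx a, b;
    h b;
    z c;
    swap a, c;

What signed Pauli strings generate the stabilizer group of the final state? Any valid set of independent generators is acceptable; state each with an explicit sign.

The stabilizer group can be generated by -IXI, +ZII, -IIZ, among other valid generating sets. Key observation: steps 5-10 multiply out to the identity, so the circuit reduces to the remaining gates.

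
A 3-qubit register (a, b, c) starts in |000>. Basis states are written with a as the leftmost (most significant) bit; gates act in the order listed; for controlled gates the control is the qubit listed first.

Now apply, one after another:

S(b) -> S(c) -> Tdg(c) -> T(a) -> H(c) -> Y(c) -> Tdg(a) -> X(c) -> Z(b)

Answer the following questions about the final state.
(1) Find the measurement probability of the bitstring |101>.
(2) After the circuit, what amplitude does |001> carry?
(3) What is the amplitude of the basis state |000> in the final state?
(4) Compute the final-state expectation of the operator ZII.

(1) Outcome |101> occurs with probability 0.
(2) |001> carries amplitude -sqrt(2)*I/2 in the final state.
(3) |000> carries amplitude sqrt(2)*I/2 in the final state.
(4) In the final state, ZII has expectation 1.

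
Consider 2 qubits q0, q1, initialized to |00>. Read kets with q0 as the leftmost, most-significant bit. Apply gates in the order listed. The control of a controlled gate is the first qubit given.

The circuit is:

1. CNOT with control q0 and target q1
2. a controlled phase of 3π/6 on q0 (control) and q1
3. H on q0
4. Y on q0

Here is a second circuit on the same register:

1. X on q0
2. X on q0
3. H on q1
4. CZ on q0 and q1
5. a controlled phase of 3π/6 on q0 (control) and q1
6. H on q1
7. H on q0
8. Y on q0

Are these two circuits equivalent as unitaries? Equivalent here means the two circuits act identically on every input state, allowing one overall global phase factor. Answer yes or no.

No — the two circuits implement different unitaries, even allowing a global phase.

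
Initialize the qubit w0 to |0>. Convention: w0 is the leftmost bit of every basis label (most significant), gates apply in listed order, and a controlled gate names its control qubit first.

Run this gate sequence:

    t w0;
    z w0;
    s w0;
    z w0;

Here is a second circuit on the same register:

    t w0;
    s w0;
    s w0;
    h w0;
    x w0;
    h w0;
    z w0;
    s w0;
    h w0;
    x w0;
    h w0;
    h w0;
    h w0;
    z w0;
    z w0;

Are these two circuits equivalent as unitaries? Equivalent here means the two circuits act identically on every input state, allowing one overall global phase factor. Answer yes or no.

Yes: on every input state the two circuits agree up to one overall phase factor.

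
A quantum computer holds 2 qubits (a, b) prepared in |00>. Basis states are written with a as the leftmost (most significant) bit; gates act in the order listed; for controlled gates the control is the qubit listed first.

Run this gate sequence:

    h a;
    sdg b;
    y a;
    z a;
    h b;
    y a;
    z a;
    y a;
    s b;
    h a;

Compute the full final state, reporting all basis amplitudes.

The final amplitudes are 0 on |00>, 0 on |01>, sqrt(2)*I/2 on |10>, -sqrt(2)/2 on |11>.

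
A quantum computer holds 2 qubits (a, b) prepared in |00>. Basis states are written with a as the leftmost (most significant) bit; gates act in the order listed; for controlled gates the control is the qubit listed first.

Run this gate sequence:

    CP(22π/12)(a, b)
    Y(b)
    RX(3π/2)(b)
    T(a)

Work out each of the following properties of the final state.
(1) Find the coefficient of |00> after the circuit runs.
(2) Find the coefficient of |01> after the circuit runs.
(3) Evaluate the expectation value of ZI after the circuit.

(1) The amplitude on |00> is sqrt(2)/2.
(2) |01> carries amplitude -sqrt(2)*I/2 in the final state.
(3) The observable ZI averages to 1.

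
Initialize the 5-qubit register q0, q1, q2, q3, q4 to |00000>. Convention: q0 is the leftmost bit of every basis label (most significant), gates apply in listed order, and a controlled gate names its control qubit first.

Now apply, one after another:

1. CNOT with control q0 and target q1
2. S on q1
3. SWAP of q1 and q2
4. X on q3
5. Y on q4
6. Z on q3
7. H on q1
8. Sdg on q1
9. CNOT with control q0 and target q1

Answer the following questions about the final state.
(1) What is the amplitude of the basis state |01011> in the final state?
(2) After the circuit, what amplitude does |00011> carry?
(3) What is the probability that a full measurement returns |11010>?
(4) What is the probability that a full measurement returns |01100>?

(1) The amplitude on |01011> is -sqrt(2)/2.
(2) |00011> carries amplitude -sqrt(2)*I/2 in the final state.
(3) A full measurement returns |11010> with probability 0.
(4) The probability of measuring |01100> is 0.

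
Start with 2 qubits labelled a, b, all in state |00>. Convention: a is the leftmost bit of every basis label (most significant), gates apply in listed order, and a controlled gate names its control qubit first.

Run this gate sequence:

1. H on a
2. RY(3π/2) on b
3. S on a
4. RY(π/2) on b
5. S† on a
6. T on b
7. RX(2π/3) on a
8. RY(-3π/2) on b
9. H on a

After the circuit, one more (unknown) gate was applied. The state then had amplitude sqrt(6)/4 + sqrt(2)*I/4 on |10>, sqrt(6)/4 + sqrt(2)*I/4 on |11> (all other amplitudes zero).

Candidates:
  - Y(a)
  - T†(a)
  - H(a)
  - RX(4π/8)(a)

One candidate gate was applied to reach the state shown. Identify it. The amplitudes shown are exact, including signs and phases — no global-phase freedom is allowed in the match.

It was Y(a) that produced the state shown.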